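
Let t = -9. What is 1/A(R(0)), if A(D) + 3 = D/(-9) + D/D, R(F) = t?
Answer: -1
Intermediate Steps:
R(F) = -9
A(D) = -2 - D/9 (A(D) = -3 + (D/(-9) + D/D) = -3 + (D*(-1/9) + 1) = -3 + (-D/9 + 1) = -3 + (1 - D/9) = -2 - D/9)
1/A(R(0)) = 1/(-2 - 1/9*(-9)) = 1/(-2 + 1) = 1/(-1) = -1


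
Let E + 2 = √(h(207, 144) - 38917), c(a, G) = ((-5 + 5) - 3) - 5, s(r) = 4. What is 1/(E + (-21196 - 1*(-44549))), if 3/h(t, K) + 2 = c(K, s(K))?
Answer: 233510/5453081183 - I*√3891730/5453081183 ≈ 4.2822e-5 - 3.6177e-7*I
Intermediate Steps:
c(a, G) = -8 (c(a, G) = (0 - 3) - 5 = -3 - 5 = -8)
h(t, K) = -3/10 (h(t, K) = 3/(-2 - 8) = 3/(-10) = 3*(-⅒) = -3/10)
E = -2 + I*√3891730/10 (E = -2 + √(-3/10 - 38917) = -2 + √(-389173/10) = -2 + I*√3891730/10 ≈ -2.0 + 197.27*I)
1/(E + (-21196 - 1*(-44549))) = 1/((-2 + I*√3891730/10) + (-21196 - 1*(-44549))) = 1/((-2 + I*√3891730/10) + (-21196 + 44549)) = 1/((-2 + I*√3891730/10) + 23353) = 1/(23351 + I*√3891730/10)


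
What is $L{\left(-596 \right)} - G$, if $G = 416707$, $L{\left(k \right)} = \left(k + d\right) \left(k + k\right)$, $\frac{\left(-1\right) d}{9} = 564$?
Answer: $6344317$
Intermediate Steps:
$d = -5076$ ($d = \left(-9\right) 564 = -5076$)
$L{\left(k \right)} = 2 k \left(-5076 + k\right)$ ($L{\left(k \right)} = \left(k - 5076\right) \left(k + k\right) = \left(-5076 + k\right) 2 k = 2 k \left(-5076 + k\right)$)
$L{\left(-596 \right)} - G = 2 \left(-596\right) \left(-5076 - 596\right) - 416707 = 2 \left(-596\right) \left(-5672\right) - 416707 = 6761024 - 416707 = 6344317$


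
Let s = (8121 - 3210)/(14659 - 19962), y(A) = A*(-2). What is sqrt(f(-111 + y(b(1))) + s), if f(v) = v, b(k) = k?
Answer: 5*I*sqrt(128152298)/5303 ≈ 10.674*I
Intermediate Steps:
y(A) = -2*A
s = -4911/5303 (s = 4911/(-5303) = 4911*(-1/5303) = -4911/5303 ≈ -0.92608)
sqrt(f(-111 + y(b(1))) + s) = sqrt((-111 - 2*1) - 4911/5303) = sqrt((-111 - 2) - 4911/5303) = sqrt(-113 - 4911/5303) = sqrt(-604150/5303) = 5*I*sqrt(128152298)/5303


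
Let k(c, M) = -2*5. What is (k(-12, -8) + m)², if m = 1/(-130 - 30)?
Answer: 2563201/25600 ≈ 100.13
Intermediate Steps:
k(c, M) = -10
m = -1/160 (m = 1/(-160) = -1/160 ≈ -0.0062500)
(k(-12, -8) + m)² = (-10 - 1/160)² = (-1601/160)² = 2563201/25600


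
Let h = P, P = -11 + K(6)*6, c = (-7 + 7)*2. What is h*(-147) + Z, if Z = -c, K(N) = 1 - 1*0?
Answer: 735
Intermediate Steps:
K(N) = 1 (K(N) = 1 + 0 = 1)
c = 0 (c = 0*2 = 0)
Z = 0 (Z = -1*0 = 0)
P = -5 (P = -11 + 1*6 = -11 + 6 = -5)
h = -5
h*(-147) + Z = -5*(-147) + 0 = 735 + 0 = 735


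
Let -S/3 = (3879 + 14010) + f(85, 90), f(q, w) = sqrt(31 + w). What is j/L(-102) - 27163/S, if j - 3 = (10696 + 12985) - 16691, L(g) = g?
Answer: -62125579/912900 ≈ -68.053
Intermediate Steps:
j = 6993 (j = 3 + ((10696 + 12985) - 16691) = 3 + (23681 - 16691) = 3 + 6990 = 6993)
S = -53700 (S = -3*((3879 + 14010) + sqrt(31 + 90)) = -3*(17889 + sqrt(121)) = -3*(17889 + 11) = -3*17900 = -53700)
j/L(-102) - 27163/S = 6993/(-102) - 27163/(-53700) = 6993*(-1/102) - 27163*(-1/53700) = -2331/34 + 27163/53700 = -62125579/912900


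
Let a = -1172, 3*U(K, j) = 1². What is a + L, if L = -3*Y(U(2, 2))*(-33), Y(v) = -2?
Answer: -1370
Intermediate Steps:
U(K, j) = ⅓ (U(K, j) = (⅓)*1² = (⅓)*1 = ⅓)
L = -198 (L = -3*(-2)*(-33) = 6*(-33) = -198)
a + L = -1172 - 198 = -1370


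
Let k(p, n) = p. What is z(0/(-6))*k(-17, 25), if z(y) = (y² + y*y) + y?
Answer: 0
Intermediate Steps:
z(y) = y + 2*y² (z(y) = (y² + y²) + y = 2*y² + y = y + 2*y²)
z(0/(-6))*k(-17, 25) = ((0/(-6))*(1 + 2*(0/(-6))))*(-17) = ((0*(-⅙))*(1 + 2*(0*(-⅙))))*(-17) = (0*(1 + 2*0))*(-17) = (0*(1 + 0))*(-17) = (0*1)*(-17) = 0*(-17) = 0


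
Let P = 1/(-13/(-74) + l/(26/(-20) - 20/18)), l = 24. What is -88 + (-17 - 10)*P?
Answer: -13384106/157019 ≈ -85.239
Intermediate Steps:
P = -16058/157019 (P = 1/(-13/(-74) + 24/(26/(-20) - 20/18)) = 1/(-13*(-1/74) + 24/(26*(-1/20) - 20*1/18)) = 1/(13/74 + 24/(-13/10 - 10/9)) = 1/(13/74 + 24/(-217/90)) = 1/(13/74 + 24*(-90/217)) = 1/(13/74 - 2160/217) = 1/(-157019/16058) = -16058/157019 ≈ -0.10227)
-88 + (-17 - 10)*P = -88 + (-17 - 10)*(-16058/157019) = -88 - 27*(-16058/157019) = -88 + 433566/157019 = -13384106/157019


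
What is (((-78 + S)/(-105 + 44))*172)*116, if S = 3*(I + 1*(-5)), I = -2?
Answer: 1975248/61 ≈ 32381.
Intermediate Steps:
S = -21 (S = 3*(-2 + 1*(-5)) = 3*(-2 - 5) = 3*(-7) = -21)
(((-78 + S)/(-105 + 44))*172)*116 = (((-78 - 21)/(-105 + 44))*172)*116 = (-99/(-61)*172)*116 = (-99*(-1/61)*172)*116 = ((99/61)*172)*116 = (17028/61)*116 = 1975248/61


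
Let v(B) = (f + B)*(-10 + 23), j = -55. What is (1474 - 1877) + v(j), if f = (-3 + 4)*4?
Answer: -1066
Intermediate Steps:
f = 4 (f = 1*4 = 4)
v(B) = 52 + 13*B (v(B) = (4 + B)*(-10 + 23) = (4 + B)*13 = 52 + 13*B)
(1474 - 1877) + v(j) = (1474 - 1877) + (52 + 13*(-55)) = -403 + (52 - 715) = -403 - 663 = -1066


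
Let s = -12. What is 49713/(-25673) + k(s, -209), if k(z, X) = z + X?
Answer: -5723446/25673 ≈ -222.94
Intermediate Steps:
k(z, X) = X + z
49713/(-25673) + k(s, -209) = 49713/(-25673) + (-209 - 12) = 49713*(-1/25673) - 221 = -49713/25673 - 221 = -5723446/25673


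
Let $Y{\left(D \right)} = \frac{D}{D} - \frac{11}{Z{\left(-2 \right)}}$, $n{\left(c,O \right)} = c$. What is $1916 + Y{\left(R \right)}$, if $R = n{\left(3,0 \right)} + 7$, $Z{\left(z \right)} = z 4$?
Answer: $\frac{15347}{8} \approx 1918.4$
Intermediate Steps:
$Z{\left(z \right)} = 4 z$
$R = 10$ ($R = 3 + 7 = 10$)
$Y{\left(D \right)} = \frac{19}{8}$ ($Y{\left(D \right)} = \frac{D}{D} - \frac{11}{4 \left(-2\right)} = 1 - \frac{11}{-8} = 1 - - \frac{11}{8} = 1 + \frac{11}{8} = \frac{19}{8}$)
$1916 + Y{\left(R \right)} = 1916 + \frac{19}{8} = \frac{15347}{8}$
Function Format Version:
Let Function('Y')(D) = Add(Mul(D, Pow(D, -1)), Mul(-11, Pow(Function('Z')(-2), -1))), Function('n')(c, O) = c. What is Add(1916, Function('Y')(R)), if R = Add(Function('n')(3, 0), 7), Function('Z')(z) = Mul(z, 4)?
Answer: Rational(15347, 8) ≈ 1918.4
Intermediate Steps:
Function('Z')(z) = Mul(4, z)
R = 10 (R = Add(3, 7) = 10)
Function('Y')(D) = Rational(19, 8) (Function('Y')(D) = Add(Mul(D, Pow(D, -1)), Mul(-11, Pow(Mul(4, -2), -1))) = Add(1, Mul(-11, Pow(-8, -1))) = Add(1, Mul(-11, Rational(-1, 8))) = Add(1, Rational(11, 8)) = Rational(19, 8))
Add(1916, Function('Y')(R)) = Add(1916, Rational(19, 8)) = Rational(15347, 8)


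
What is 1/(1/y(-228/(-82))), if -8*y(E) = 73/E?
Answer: -2993/912 ≈ -3.2818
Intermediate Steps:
y(E) = -73/(8*E)
1/(1/y(-228/(-82))) = 1/(1/(-73/(8*((-228/(-82)))))) = 1/(1/(-73/(8*((-228*(-1/82)))))) = 1/(1/(-73/(8*114/41))) = 1/(1/(-73/8*41/114)) = 1/(1/(-2993/912)) = 1/(-912/2993) = -2993/912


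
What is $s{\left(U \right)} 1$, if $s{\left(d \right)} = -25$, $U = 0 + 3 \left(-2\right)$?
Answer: $-25$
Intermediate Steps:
$U = -6$ ($U = 0 - 6 = -6$)
$s{\left(U \right)} 1 = \left(-25\right) 1 = -25$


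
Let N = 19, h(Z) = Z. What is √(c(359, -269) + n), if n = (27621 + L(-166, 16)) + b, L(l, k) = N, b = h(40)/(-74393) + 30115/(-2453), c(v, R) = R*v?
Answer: I*√18974301438288850786/16589639 ≈ 262.57*I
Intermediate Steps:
b = -203676665/16589639 (b = 40/(-74393) + 30115/(-2453) = 40*(-1/74393) + 30115*(-1/2453) = -40/74393 - 30115/2453 = -203676665/16589639 ≈ -12.277)
L(l, k) = 19
n = 458333945295/16589639 (n = (27621 + 19) - 203676665/16589639 = 27640 - 203676665/16589639 = 458333945295/16589639 ≈ 27628.)
√(c(359, -269) + n) = √(-269*359 + 458333945295/16589639) = √(-96571 + 458333945295/16589639) = √(-1143744082574/16589639) = I*√18974301438288850786/16589639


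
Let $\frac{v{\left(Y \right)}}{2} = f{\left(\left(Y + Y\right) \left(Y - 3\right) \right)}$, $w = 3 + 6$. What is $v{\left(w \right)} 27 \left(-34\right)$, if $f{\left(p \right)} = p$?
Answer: $-198288$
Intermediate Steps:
$w = 9$
$v{\left(Y \right)} = 4 Y \left(-3 + Y\right)$ ($v{\left(Y \right)} = 2 \left(Y + Y\right) \left(Y - 3\right) = 2 \cdot 2 Y \left(-3 + Y\right) = 4 Y \left(-3 + Y\right)$)
$v{\left(w \right)} 27 \left(-34\right) = 4 \cdot 9 \left(-3 + 9\right) 27 \left(-34\right) = 4 \cdot 9 \cdot 6 \cdot 27 \left(-34\right) = 216 \cdot 27 \left(-34\right) = 5832 \left(-34\right) = -198288$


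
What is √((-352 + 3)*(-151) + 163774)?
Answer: √216473 ≈ 465.27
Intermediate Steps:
√((-352 + 3)*(-151) + 163774) = √(-349*(-151) + 163774) = √(52699 + 163774) = √216473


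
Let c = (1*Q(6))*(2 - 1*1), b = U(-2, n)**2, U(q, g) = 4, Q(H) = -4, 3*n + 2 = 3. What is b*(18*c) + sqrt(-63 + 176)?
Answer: -1152 + sqrt(113) ≈ -1141.4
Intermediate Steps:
n = 1/3 (n = -2/3 + (1/3)*3 = -2/3 + 1 = 1/3 ≈ 0.33333)
b = 16 (b = 4**2 = 16)
c = -4 (c = (1*(-4))*(2 - 1*1) = -4*(2 - 1) = -4*1 = -4)
b*(18*c) + sqrt(-63 + 176) = 16*(18*(-4)) + sqrt(-63 + 176) = 16*(-72) + sqrt(113) = -1152 + sqrt(113)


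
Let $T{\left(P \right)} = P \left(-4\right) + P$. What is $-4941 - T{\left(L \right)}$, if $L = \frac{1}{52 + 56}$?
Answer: $- \frac{177875}{36} \approx -4941.0$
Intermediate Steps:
$L = \frac{1}{108} \approx 0.0092593$
$T{\left(P \right)} = - 3 P$ ($T{\left(P \right)} = - 4 P + P = - 3 P$)
$-4941 - T{\left(L \right)} = -4941 - \left(-3\right) \frac{1}{108} = -4941 - - \frac{1}{36} = -4941 + \frac{1}{36} = - \frac{177875}{36}$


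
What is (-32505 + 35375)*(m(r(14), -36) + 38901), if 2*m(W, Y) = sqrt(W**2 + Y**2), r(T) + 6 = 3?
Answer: 111645870 + 4305*sqrt(145) ≈ 1.1170e+8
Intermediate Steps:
r(T) = -3 (r(T) = -6 + 3 = -3)
m(W, Y) = sqrt(W**2 + Y**2)/2
(-32505 + 35375)*(m(r(14), -36) + 38901) = (-32505 + 35375)*(sqrt((-3)**2 + (-36)**2)/2 + 38901) = 2870*(sqrt(9 + 1296)/2 + 38901) = 2870*(sqrt(1305)/2 + 38901) = 2870*((3*sqrt(145))/2 + 38901) = 2870*(3*sqrt(145)/2 + 38901) = 2870*(38901 + 3*sqrt(145)/2) = 111645870 + 4305*sqrt(145)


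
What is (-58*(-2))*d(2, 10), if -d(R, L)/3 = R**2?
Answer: -1392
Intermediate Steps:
d(R, L) = -3*R**2
(-58*(-2))*d(2, 10) = (-58*(-2))*(-3*2**2) = 116*(-3*4) = 116*(-12) = -1392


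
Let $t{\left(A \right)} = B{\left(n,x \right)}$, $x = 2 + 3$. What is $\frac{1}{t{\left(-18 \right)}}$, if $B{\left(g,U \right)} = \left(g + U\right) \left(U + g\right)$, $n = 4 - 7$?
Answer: $\frac{1}{4} \approx 0.25$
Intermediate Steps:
$x = 5$
$n = -3$ ($n = 4 - 7 = -3$)
$B{\left(g,U \right)} = \left(U + g\right)^{2}$ ($B{\left(g,U \right)} = \left(U + g\right) \left(U + g\right) = \left(U + g\right)^{2}$)
$t{\left(A \right)} = 4$ ($t{\left(A \right)} = \left(5 - 3\right)^{2} = 2^{2} = 4$)
$\frac{1}{t{\left(-18 \right)}} = \frac{1}{4}$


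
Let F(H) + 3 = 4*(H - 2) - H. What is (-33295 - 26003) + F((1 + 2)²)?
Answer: -59282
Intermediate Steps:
F(H) = -11 + 3*H (F(H) = -3 + (4*(H - 2) - H) = -3 + (4*(-2 + H) - H) = -3 + ((-8 + 4*H) - H) = -3 + (-8 + 3*H) = -11 + 3*H)
(-33295 - 26003) + F((1 + 2)²) = (-33295 - 26003) + (-11 + 3*(1 + 2)²) = -59298 + (-11 + 3*3²) = -59298 + (-11 + 3*9) = -59298 + (-11 + 27) = -59298 + 16 = -59282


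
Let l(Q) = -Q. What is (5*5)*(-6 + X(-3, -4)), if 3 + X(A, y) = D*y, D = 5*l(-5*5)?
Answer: -12725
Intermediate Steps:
D = 125 (D = 5*(-(-5)*5) = 5*(-1*(-25)) = 5*25 = 125)
X(A, y) = -3 + 125*y
(5*5)*(-6 + X(-3, -4)) = (5*5)*(-6 + (-3 + 125*(-4))) = 25*(-6 + (-3 - 500)) = 25*(-6 - 503) = 25*(-509) = -12725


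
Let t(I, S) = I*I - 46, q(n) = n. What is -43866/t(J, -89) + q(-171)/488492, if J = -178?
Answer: -3572266695/2575818316 ≈ -1.3868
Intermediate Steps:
t(I, S) = -46 + I² (t(I, S) = I² - 46 = -46 + I²)
-43866/t(J, -89) + q(-171)/488492 = -43866/(-46 + (-178)²) - 171/488492 = -43866/(-46 + 31684) - 171*1/488492 = -43866/31638 - 171/488492 = -43866*1/31638 - 171/488492 = -7311/5273 - 171/488492 = -3572266695/2575818316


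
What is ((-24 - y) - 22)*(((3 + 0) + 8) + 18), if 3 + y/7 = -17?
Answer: 2726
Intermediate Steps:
y = -140 (y = -21 + 7*(-17) = -21 - 119 = -140)
((-24 - y) - 22)*(((3 + 0) + 8) + 18) = ((-24 - 1*(-140)) - 22)*(((3 + 0) + 8) + 18) = ((-24 + 140) - 22)*((3 + 8) + 18) = (116 - 22)*(11 + 18) = 94*29 = 2726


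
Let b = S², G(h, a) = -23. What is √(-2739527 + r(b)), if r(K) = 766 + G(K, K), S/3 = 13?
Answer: 4*I*√171174 ≈ 1654.9*I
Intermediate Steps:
S = 39 (S = 3*13 = 39)
b = 1521 (b = 39² = 1521)
r(K) = 743 (r(K) = 766 - 23 = 743)
√(-2739527 + r(b)) = √(-2739527 + 743) = √(-2738784) = 4*I*√171174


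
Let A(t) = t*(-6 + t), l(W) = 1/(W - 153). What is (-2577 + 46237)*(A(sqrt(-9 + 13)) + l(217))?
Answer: -5577565/16 ≈ -3.4860e+5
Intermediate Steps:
l(W) = 1/(-153 + W)
(-2577 + 46237)*(A(sqrt(-9 + 13)) + l(217)) = (-2577 + 46237)*(sqrt(-9 + 13)*(-6 + sqrt(-9 + 13)) + 1/(-153 + 217)) = 43660*(sqrt(4)*(-6 + sqrt(4)) + 1/64) = 43660*(2*(-6 + 2) + 1/64) = 43660*(2*(-4) + 1/64) = 43660*(-8 + 1/64) = 43660*(-511/64) = -5577565/16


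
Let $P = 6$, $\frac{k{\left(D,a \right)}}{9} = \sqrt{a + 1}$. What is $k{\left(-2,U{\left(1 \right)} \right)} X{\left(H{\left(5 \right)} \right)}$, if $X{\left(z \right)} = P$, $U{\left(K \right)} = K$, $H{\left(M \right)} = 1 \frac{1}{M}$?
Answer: $54 \sqrt{2} \approx 76.368$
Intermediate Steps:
$H{\left(M \right)} = \frac{1}{M}$
$k{\left(D,a \right)} = 9 \sqrt{1 + a}$ ($k{\left(D,a \right)} = 9 \sqrt{a + 1} = 9 \sqrt{1 + a}$)
$X{\left(z \right)} = 6$
$k{\left(-2,U{\left(1 \right)} \right)} X{\left(H{\left(5 \right)} \right)} = 9 \sqrt{1 + 1} \cdot 6 = 9 \sqrt{2} \cdot 6 = 54 \sqrt{2}$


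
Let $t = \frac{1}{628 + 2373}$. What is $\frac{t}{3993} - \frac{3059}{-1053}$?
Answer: $\frac{12218658880}{4206030543} \approx 2.905$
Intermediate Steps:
$t = \frac{1}{3001} \approx 0.00033322$
$\frac{t}{3993} - \frac{3059}{-1053} = \frac{1}{3001 \cdot 3993} - \frac{3059}{-1053} = \frac{1}{3001} \cdot \frac{1}{3993} - - \frac{3059}{1053} = \frac{1}{11982993} + \frac{3059}{1053} = \frac{12218658880}{4206030543}$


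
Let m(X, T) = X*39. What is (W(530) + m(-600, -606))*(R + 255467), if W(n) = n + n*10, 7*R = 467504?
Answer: -5661990230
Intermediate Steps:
R = 467504/7 (R = (1/7)*467504 = 467504/7 ≈ 66786.)
m(X, T) = 39*X
W(n) = 11*n (W(n) = n + 10*n = 11*n)
(W(530) + m(-600, -606))*(R + 255467) = (11*530 + 39*(-600))*(467504/7 + 255467) = (5830 - 23400)*(2255773/7) = -17570*2255773/7 = -5661990230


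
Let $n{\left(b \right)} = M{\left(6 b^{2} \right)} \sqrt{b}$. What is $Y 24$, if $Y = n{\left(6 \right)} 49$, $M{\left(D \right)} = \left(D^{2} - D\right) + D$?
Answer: $54867456 \sqrt{6} \approx 1.344 \cdot 10^{8}$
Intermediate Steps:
$M{\left(D \right)} = D^{2}$
$n{\left(b \right)} = 36 b^{\frac{9}{2}}$ ($n{\left(b \right)} = \left(6 b^{2}\right)^{2} \sqrt{b} = 36 b^{4} \sqrt{b} = 36 b^{\frac{9}{2}}$)
$Y = 2286144 \sqrt{6}$ ($Y = 36 \cdot 6^{\frac{9}{2}} \cdot 49 = 36 \cdot 1296 \sqrt{6} \cdot 49 = 46656 \sqrt{6} \cdot 49 = 2286144 \sqrt{6} \approx 5.5999 \cdot 10^{6}$)
$Y 24 = 2286144 \sqrt{6} \cdot 24 = 54867456 \sqrt{6}$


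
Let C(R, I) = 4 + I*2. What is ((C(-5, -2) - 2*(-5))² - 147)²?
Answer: 2209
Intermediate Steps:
C(R, I) = 4 + 2*I
((C(-5, -2) - 2*(-5))² - 147)² = (((4 + 2*(-2)) - 2*(-5))² - 147)² = (((4 - 4) + 10)² - 147)² = ((0 + 10)² - 147)² = (10² - 147)² = (100 - 147)² = (-47)² = 2209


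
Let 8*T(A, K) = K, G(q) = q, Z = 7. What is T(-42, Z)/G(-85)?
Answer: -7/680 ≈ -0.010294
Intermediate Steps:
T(A, K) = K/8
T(-42, Z)/G(-85) = ((1/8)*7)/(-85) = (7/8)*(-1/85) = -7/680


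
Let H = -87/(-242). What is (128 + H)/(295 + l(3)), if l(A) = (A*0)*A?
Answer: 31063/71390 ≈ 0.43512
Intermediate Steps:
l(A) = 0 (l(A) = 0*A = 0)
H = 87/242 (H = -87*(-1/242) = 87/242 ≈ 0.35950)
(128 + H)/(295 + l(3)) = (128 + 87/242)/(295 + 0) = (31063/242)/295 = (31063/242)*(1/295) = 31063/71390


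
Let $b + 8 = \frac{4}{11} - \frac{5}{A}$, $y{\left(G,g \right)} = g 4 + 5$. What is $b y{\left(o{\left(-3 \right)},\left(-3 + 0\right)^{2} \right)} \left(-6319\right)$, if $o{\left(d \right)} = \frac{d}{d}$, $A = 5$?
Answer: $\frac{24612505}{11} \approx 2.2375 \cdot 10^{6}$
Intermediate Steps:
$o{\left(d \right)} = 1$
$y{\left(G,g \right)} = 5 + 4 g$ ($y{\left(G,g \right)} = 4 g + 5 = 5 + 4 g$)
$b = - \frac{95}{11}$ ($b = -8 + \left(\frac{4}{11} - \frac{5}{5}\right) = -8 + \left(4 \cdot \frac{1}{11} - 1\right) = -8 + \left(\frac{4}{11} - 1\right) = -8 - \frac{7}{11} = - \frac{95}{11} \approx -8.6364$)
$b y{\left(o{\left(-3 \right)},\left(-3 + 0\right)^{2} \right)} \left(-6319\right) = - \frac{95 \left(5 + 4 \left(-3 + 0\right)^{2}\right)}{11} \left(-6319\right) = - \frac{95 \left(5 + 4 \left(-3\right)^{2}\right)}{11} \left(-6319\right) = - \frac{95 \left(5 + 4 \cdot 9\right)}{11} \left(-6319\right) = - \frac{95 \left(5 + 36\right)}{11} \left(-6319\right) = \left(- \frac{95}{11}\right) 41 \left(-6319\right) = \left(- \frac{3895}{11}\right) \left(-6319\right) = \frac{24612505}{11}$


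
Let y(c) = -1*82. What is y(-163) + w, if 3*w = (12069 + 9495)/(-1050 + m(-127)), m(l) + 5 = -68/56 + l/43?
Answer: -56611934/637619 ≈ -88.786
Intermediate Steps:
m(l) = -87/14 + l/43 (m(l) = -5 + (-68/56 + l/43) = -5 + (-68*1/56 + l*(1/43)) = -5 + (-17/14 + l/43) = -87/14 + l/43)
y(c) = -82
w = -4327176/637619 (w = ((12069 + 9495)/(-1050 + (-87/14 + (1/43)*(-127))))/3 = (21564/(-1050 + (-87/14 - 127/43)))/3 = (21564/(-1050 - 5519/602))/3 = (21564/(-637619/602))/3 = (21564*(-602/637619))/3 = (⅓)*(-12981528/637619) = -4327176/637619 ≈ -6.7865)
y(-163) + w = -82 - 4327176/637619 = -56611934/637619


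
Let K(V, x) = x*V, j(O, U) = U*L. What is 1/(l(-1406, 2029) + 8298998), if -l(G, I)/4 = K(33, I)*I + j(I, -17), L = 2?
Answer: -1/535123878 ≈ -1.8687e-9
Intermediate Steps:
j(O, U) = 2*U (j(O, U) = U*2 = 2*U)
K(V, x) = V*x
l(G, I) = 136 - 132*I**2 (l(G, I) = -4*((33*I)*I + 2*(-17)) = -4*(33*I**2 - 34) = -4*(-34 + 33*I**2) = 136 - 132*I**2)
1/(l(-1406, 2029) + 8298998) = 1/((136 - 132*2029**2) + 8298998) = 1/((136 - 132*4116841) + 8298998) = 1/((136 - 543423012) + 8298998) = 1/(-543422876 + 8298998) = 1/(-535123878) = -1/535123878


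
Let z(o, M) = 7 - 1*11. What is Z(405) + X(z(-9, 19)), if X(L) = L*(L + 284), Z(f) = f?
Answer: -715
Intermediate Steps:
z(o, M) = -4 (z(o, M) = 7 - 11 = -4)
X(L) = L*(284 + L)
Z(405) + X(z(-9, 19)) = 405 - 4*(284 - 4) = 405 - 4*280 = 405 - 1120 = -715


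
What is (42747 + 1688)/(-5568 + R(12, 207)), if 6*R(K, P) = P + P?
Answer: -44435/5499 ≈ -8.0806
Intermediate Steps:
R(K, P) = P/3 (R(K, P) = (P + P)/6 = (2*P)/6 = P/3)
(42747 + 1688)/(-5568 + R(12, 207)) = (42747 + 1688)/(-5568 + (1/3)*207) = 44435/(-5568 + 69) = 44435/(-5499) = 44435*(-1/5499) = -44435/5499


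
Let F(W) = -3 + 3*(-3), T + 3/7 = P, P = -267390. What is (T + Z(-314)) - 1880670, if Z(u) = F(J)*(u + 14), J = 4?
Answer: -15011223/7 ≈ -2.1445e+6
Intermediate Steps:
T = -1871733/7 (T = -3/7 - 267390 = -1871733/7 ≈ -2.6739e+5)
F(W) = -12 (F(W) = -3 - 9 = -12)
Z(u) = -168 - 12*u (Z(u) = -12*(u + 14) = -12*(14 + u) = -168 - 12*u)
(T + Z(-314)) - 1880670 = (-1871733/7 + (-168 - 12*(-314))) - 1880670 = (-1871733/7 + (-168 + 3768)) - 1880670 = (-1871733/7 + 3600) - 1880670 = -1846533/7 - 1880670 = -15011223/7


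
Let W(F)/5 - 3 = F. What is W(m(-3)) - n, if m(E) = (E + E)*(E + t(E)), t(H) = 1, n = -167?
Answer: 242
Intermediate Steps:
m(E) = 2*E*(1 + E) (m(E) = (E + E)*(E + 1) = (2*E)*(1 + E) = 2*E*(1 + E))
W(F) = 15 + 5*F
W(m(-3)) - n = (15 + 5*(2*(-3)*(1 - 3))) - 1*(-167) = (15 + 5*(2*(-3)*(-2))) + 167 = (15 + 5*12) + 167 = (15 + 60) + 167 = 75 + 167 = 242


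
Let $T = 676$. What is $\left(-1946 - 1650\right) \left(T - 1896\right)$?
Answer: $4387120$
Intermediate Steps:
$\left(-1946 - 1650\right) \left(T - 1896\right) = \left(-1946 - 1650\right) \left(676 - 1896\right) = \left(-3596\right) \left(-1220\right) = 4387120$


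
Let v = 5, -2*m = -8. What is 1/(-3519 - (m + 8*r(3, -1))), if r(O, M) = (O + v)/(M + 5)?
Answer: -1/3539 ≈ -0.00028257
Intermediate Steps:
m = 4 (m = -½*(-8) = 4)
r(O, M) = (5 + O)/(5 + M) (r(O, M) = (O + 5)/(M + 5) = (5 + O)/(5 + M))
1/(-3519 - (m + 8*r(3, -1))) = 1/(-3519 - (4 + 8*((5 + 3)/(5 - 1)))) = 1/(-3519 - (4 + 8*(8/4))) = 1/(-3519 - (4 + 8*((¼)*8))) = 1/(-3519 - (4 + 8*2)) = 1/(-3519 - (4 + 16)) = 1/(-3519 - 1*20) = 1/(-3519 - 20) = 1/(-3539) = -1/3539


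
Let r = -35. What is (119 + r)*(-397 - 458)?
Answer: -71820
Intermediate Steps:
(119 + r)*(-397 - 458) = (119 - 35)*(-397 - 458) = 84*(-855) = -71820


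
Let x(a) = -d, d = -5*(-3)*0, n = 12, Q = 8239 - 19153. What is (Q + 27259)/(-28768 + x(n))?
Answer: -16345/28768 ≈ -0.56817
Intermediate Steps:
Q = -10914
d = 0 (d = 15*0 = 0)
x(a) = 0 (x(a) = -1*0 = 0)
(Q + 27259)/(-28768 + x(n)) = (-10914 + 27259)/(-28768 + 0) = 16345/(-28768) = 16345*(-1/28768) = -16345/28768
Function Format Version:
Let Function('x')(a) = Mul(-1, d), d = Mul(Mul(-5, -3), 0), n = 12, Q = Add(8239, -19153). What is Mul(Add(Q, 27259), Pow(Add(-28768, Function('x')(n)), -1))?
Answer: Rational(-16345, 28768) ≈ -0.56817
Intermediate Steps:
Q = -10914
d = 0 (d = Mul(15, 0) = 0)
Function('x')(a) = 0 (Function('x')(a) = Mul(-1, 0) = 0)
Mul(Add(Q, 27259), Pow(Add(-28768, Function('x')(n)), -1)) = Mul(Add(-10914, 27259), Pow(Add(-28768, 0), -1)) = Mul(16345, Pow(-28768, -1)) = Mul(16345, Rational(-1, 28768)) = Rational(-16345, 28768)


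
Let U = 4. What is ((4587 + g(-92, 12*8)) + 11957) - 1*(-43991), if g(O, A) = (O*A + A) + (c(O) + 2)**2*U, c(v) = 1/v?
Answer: 109640173/2116 ≈ 51815.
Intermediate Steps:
c(v) = 1/v
g(O, A) = A + 4*(2 + 1/O)**2 + A*O (g(O, A) = (O*A + A) + (1/O + 2)**2*4 = (A*O + A) + (2 + 1/O)**2*4 = (A + A*O) + 4*(2 + 1/O)**2 = A + 4*(2 + 1/O)**2 + A*O)
((4587 + g(-92, 12*8)) + 11957) - 1*(-43991) = ((4587 + (12*8 + (12*8)*(-92) + 4*(1 + 2*(-92))**2/(-92)**2)) + 11957) - 1*(-43991) = ((4587 + (96 + 96*(-92) + 4*(1/8464)*(1 - 184)**2)) + 11957) + 43991 = ((4587 + (96 - 8832 + 4*(1/8464)*(-183)**2)) + 11957) + 43991 = ((4587 + (96 - 8832 + 4*(1/8464)*33489)) + 11957) + 43991 = ((4587 + (96 - 8832 + 33489/2116)) + 11957) + 43991 = ((4587 - 18451887/2116) + 11957) + 43991 = (-8745795/2116 + 11957) + 43991 = 16555217/2116 + 43991 = 109640173/2116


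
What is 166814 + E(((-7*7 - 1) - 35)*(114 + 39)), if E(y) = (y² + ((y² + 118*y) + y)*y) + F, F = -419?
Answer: -2179240205730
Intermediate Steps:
E(y) = -419 + y² + y*(y² + 119*y) (E(y) = (y² + ((y² + 118*y) + y)*y) - 419 = (y² + (y² + 119*y)*y) - 419 = (y² + y*(y² + 119*y)) - 419 = -419 + y² + y*(y² + 119*y))
166814 + E(((-7*7 - 1) - 35)*(114 + 39)) = 166814 + (-419 + (((-7*7 - 1) - 35)*(114 + 39))³ + 120*(((-7*7 - 1) - 35)*(114 + 39))²) = 166814 + (-419 + (((-49 - 1) - 35)*153)³ + 120*(((-49 - 1) - 35)*153)²) = 166814 + (-419 + ((-50 - 35)*153)³ + 120*((-50 - 35)*153)²) = 166814 + (-419 + (-85*153)³ + 120*(-85*153)²) = 166814 + (-419 + (-13005)³ + 120*(-13005)²) = 166814 + (-419 - 2199535975125 + 120*169130025) = 166814 + (-419 - 2199535975125 + 20295603000) = 166814 - 2179240372544 = -2179240205730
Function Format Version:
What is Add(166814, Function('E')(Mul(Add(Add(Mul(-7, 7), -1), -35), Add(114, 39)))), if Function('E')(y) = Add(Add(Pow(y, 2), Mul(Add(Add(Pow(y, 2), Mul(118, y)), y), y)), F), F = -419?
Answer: -2179240205730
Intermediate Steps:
Function('E')(y) = Add(-419, Pow(y, 2), Mul(y, Add(Pow(y, 2), Mul(119, y)))) (Function('E')(y) = Add(Add(Pow(y, 2), Mul(Add(Add(Pow(y, 2), Mul(118, y)), y), y)), -419) = Add(Add(Pow(y, 2), Mul(Add(Pow(y, 2), Mul(119, y)), y)), -419) = Add(Add(Pow(y, 2), Mul(y, Add(Pow(y, 2), Mul(119, y)))), -419) = Add(-419, Pow(y, 2), Mul(y, Add(Pow(y, 2), Mul(119, y)))))
Add(166814, Function('E')(Mul(Add(Add(Mul(-7, 7), -1), -35), Add(114, 39)))) = Add(166814, Add(-419, Pow(Mul(Add(Add(Mul(-7, 7), -1), -35), Add(114, 39)), 3), Mul(120, Pow(Mul(Add(Add(Mul(-7, 7), -1), -35), Add(114, 39)), 2)))) = Add(166814, Add(-419, Pow(Mul(Add(Add(-49, -1), -35), 153), 3), Mul(120, Pow(Mul(Add(Add(-49, -1), -35), 153), 2)))) = Add(166814, Add(-419, Pow(Mul(Add(-50, -35), 153), 3), Mul(120, Pow(Mul(Add(-50, -35), 153), 2)))) = Add(166814, Add(-419, Pow(Mul(-85, 153), 3), Mul(120, Pow(Mul(-85, 153), 2)))) = Add(166814, Add(-419, Pow(-13005, 3), Mul(120, Pow(-13005, 2)))) = Add(166814, Add(-419, -2199535975125, Mul(120, 169130025))) = Add(166814, Add(-419, -2199535975125, 20295603000)) = Add(166814, -2179240372544) = -2179240205730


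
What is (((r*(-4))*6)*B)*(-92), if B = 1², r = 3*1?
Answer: 6624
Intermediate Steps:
r = 3
B = 1
(((r*(-4))*6)*B)*(-92) = (((3*(-4))*6)*1)*(-92) = (-12*6*1)*(-92) = -72*1*(-92) = -72*(-92) = 6624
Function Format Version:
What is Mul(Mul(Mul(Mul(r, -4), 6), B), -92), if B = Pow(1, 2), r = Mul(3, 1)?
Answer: 6624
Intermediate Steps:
r = 3
B = 1
Mul(Mul(Mul(Mul(r, -4), 6), B), -92) = Mul(Mul(Mul(Mul(3, -4), 6), 1), -92) = Mul(Mul(Mul(-12, 6), 1), -92) = Mul(Mul(-72, 1), -92) = Mul(-72, -92) = 6624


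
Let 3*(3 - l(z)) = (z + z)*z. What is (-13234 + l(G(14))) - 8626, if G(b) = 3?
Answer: -21863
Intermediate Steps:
l(z) = 3 - 2*z²/3 (l(z) = 3 - (z + z)*z/3 = 3 - 2*z*z/3 = 3 - 2*z²/3)
(-13234 + l(G(14))) - 8626 = (-13234 + (3 - ⅔*3²)) - 8626 = (-13234 + (3 - ⅔*9)) - 8626 = (-13234 + (3 - 6)) - 8626 = (-13234 - 3) - 8626 = -13237 - 8626 = -21863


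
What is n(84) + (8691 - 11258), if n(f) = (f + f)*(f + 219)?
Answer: 48337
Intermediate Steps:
n(f) = 2*f*(219 + f) (n(f) = (2*f)*(219 + f) = 2*f*(219 + f))
n(84) + (8691 - 11258) = 2*84*(219 + 84) + (8691 - 11258) = 2*84*303 - 2567 = 50904 - 2567 = 48337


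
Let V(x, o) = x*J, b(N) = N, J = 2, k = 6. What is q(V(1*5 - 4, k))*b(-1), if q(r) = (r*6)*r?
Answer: -24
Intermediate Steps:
V(x, o) = 2*x (V(x, o) = x*2 = 2*x)
q(r) = 6*r**2 (q(r) = (6*r)*r = 6*r**2)
q(V(1*5 - 4, k))*b(-1) = (6*(2*(1*5 - 4))**2)*(-1) = (6*(2*(5 - 4))**2)*(-1) = (6*(2*1)**2)*(-1) = (6*2**2)*(-1) = (6*4)*(-1) = 24*(-1) = -24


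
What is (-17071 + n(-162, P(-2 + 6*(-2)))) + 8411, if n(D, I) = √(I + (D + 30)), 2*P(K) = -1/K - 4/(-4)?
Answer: -8660 + 3*I*√2863/14 ≈ -8660.0 + 11.466*I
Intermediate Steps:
P(K) = ½ - 1/(2*K) (P(K) = (-1/K - 4/(-4))/2 = (-1/K - 4*(-¼))/2 = (-1/K + 1)/2 = (1 - 1/K)/2 = ½ - 1/(2*K))
n(D, I) = √(30 + D + I) (n(D, I) = √(I + (30 + D)) = √(30 + D + I))
(-17071 + n(-162, P(-2 + 6*(-2)))) + 8411 = (-17071 + √(30 - 162 + (-1 + (-2 + 6*(-2)))/(2*(-2 + 6*(-2))))) + 8411 = (-17071 + √(30 - 162 + (-1 + (-2 - 12))/(2*(-2 - 12)))) + 8411 = (-17071 + √(30 - 162 + (½)*(-1 - 14)/(-14))) + 8411 = (-17071 + √(30 - 162 + (½)*(-1/14)*(-15))) + 8411 = (-17071 + √(30 - 162 + 15/28)) + 8411 = (-17071 + √(-3681/28)) + 8411 = (-17071 + 3*I*√2863/14) + 8411 = -8660 + 3*I*√2863/14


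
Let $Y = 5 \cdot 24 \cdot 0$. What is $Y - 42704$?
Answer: $-42704$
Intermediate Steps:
$Y = 0$ ($Y = 120 \cdot 0 = 0$)
$Y - 42704 = 0 - 42704 = -42704$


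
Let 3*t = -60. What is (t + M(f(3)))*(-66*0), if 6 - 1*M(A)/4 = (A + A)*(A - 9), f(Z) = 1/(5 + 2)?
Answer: 0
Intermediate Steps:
t = -20 (t = (⅓)*(-60) = -20)
f(Z) = ⅐ (f(Z) = 1/7 = ⅐)
M(A) = 24 - 8*A*(-9 + A) (M(A) = 24 - 4*(A + A)*(A - 9) = 24 - 4*2*A*(-9 + A) = 24 - 8*A*(-9 + A))
(t + M(f(3)))*(-66*0) = (-20 + (24 - 8*(⅐)² + 72*(⅐)))*(-66*0) = (-20 + (24 - 8*1/49 + 72/7))*0 = (-20 + (24 - 8/49 + 72/7))*0 = (-20 + 1672/49)*0 = (692/49)*0 = 0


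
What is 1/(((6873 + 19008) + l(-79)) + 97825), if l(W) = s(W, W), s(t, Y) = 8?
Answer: 1/123714 ≈ 8.0832e-6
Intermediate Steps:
l(W) = 8
1/(((6873 + 19008) + l(-79)) + 97825) = 1/(((6873 + 19008) + 8) + 97825) = 1/((25881 + 8) + 97825) = 1/(25889 + 97825) = 1/123714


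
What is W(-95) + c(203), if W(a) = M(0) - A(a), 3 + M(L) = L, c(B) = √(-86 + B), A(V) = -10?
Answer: 7 + 3*√13 ≈ 17.817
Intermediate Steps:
M(L) = -3 + L
W(a) = 7 (W(a) = (-3 + 0) - 1*(-10) = -3 + 10 = 7)
W(-95) + c(203) = 7 + √(-86 + 203) = 7 + √117 = 7 + 3*√13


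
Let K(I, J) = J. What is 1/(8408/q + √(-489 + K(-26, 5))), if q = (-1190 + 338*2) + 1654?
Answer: 299535/21865652 - 893475*I/21865652 ≈ 0.013699 - 0.040862*I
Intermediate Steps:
q = 1140 (q = (-1190 + 676) + 1654 = -514 + 1654 = 1140)
1/(8408/q + √(-489 + K(-26, 5))) = 1/(8408/1140 + √(-489 + 5)) = 1/(8408*(1/1140) + √(-484)) = 1/(2102/285 + 22*I) = 81225*(2102/285 - 22*I)/43731304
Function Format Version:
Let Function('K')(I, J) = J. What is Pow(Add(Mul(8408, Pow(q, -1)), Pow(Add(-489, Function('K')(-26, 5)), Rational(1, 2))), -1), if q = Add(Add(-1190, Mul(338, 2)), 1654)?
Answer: Add(Rational(299535, 21865652), Mul(Rational(-893475, 21865652), I)) ≈ Add(0.013699, Mul(-0.040862, I))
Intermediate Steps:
q = 1140 (q = Add(Add(-1190, 676), 1654) = Add(-514, 1654) = 1140)
Pow(Add(Mul(8408, Pow(q, -1)), Pow(Add(-489, Function('K')(-26, 5)), Rational(1, 2))), -1) = Pow(Add(Mul(8408, Pow(1140, -1)), Pow(Add(-489, 5), Rational(1, 2))), -1) = Pow(Add(Mul(8408, Rational(1, 1140)), Pow(-484, Rational(1, 2))), -1) = Pow(Add(Rational(2102, 285), Mul(22, I)), -1) = Mul(Rational(81225, 43731304), Add(Rational(2102, 285), Mul(-22, I)))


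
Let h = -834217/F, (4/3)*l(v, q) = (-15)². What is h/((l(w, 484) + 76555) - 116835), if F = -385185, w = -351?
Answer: -3336868/61801007325 ≈ -5.3994e-5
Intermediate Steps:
l(v, q) = 675/4 (l(v, q) = (¾)*(-15)² = (¾)*225 = 675/4)
h = 834217/385185 (h = -834217/(-385185) = -834217*(-1/385185) = 834217/385185 ≈ 2.1658)
h/((l(w, 484) + 76555) - 116835) = 834217/(385185*((675/4 + 76555) - 116835)) = 834217/(385185*(306895/4 - 116835)) = 834217/(385185*(-160445/4)) = (834217/385185)*(-4/160445) = -3336868/61801007325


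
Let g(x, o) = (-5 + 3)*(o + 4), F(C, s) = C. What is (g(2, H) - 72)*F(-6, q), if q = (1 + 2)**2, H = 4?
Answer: 528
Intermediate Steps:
q = 9 (q = 3**2 = 9)
g(x, o) = -8 - 2*o (g(x, o) = -2*(4 + o) = -8 - 2*o)
(g(2, H) - 72)*F(-6, q) = ((-8 - 2*4) - 72)*(-6) = ((-8 - 8) - 72)*(-6) = (-16 - 72)*(-6) = -88*(-6) = 528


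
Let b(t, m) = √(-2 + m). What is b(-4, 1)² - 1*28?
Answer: -29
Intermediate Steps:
b(-4, 1)² - 1*28 = (√(-2 + 1))² - 1*28 = (√(-1))² - 28 = I² - 28 = -1 - 28 = -29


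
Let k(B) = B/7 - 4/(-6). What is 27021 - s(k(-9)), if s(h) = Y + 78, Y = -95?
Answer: 27038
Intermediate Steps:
k(B) = 2/3 + B/7 (k(B) = B*(1/7) - 4*(-1/6) = B/7 + 2/3 = 2/3 + B/7)
s(h) = -17 (s(h) = -95 + 78 = -17)
27021 - s(k(-9)) = 27021 - 1*(-17) = 27021 + 17 = 27038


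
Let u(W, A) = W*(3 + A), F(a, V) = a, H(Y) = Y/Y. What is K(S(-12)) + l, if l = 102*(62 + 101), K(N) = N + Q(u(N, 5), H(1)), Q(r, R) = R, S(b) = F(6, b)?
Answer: 16633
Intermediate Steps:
H(Y) = 1
S(b) = 6
K(N) = 1 + N (K(N) = N + 1 = 1 + N)
l = 16626 (l = 102*163 = 16626)
K(S(-12)) + l = (1 + 6) + 16626 = 7 + 16626 = 16633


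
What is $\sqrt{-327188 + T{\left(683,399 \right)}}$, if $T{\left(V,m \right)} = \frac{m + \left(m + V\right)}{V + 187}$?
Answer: $\frac{i \sqrt{247647308730}}{870} \approx 572.0 i$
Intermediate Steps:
$T{\left(V,m \right)} = \frac{V + 2 m}{187 + V}$ ($T{\left(V,m \right)} = \frac{m + \left(V + m\right)}{187 + V} = \frac{V + 2 m}{187 + V}$)
$\sqrt{-327188 + T{\left(683,399 \right)}} = \sqrt{-327188 + \frac{683 + 2 \cdot 399}{187 + 683}} = \sqrt{-327188 + \frac{683 + 798}{870}} = \sqrt{-327188 + \frac{1}{870} \cdot 1481} = \sqrt{-327188 + \frac{1481}{870}} = \sqrt{- \frac{284652079}{870}} = \frac{i \sqrt{247647308730}}{870}$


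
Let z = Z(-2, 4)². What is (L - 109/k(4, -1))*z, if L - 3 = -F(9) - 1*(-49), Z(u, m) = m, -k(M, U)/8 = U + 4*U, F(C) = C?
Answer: 3222/5 ≈ 644.40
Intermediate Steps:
k(M, U) = -40*U (k(M, U) = -8*(U + 4*U) = -40*U)
z = 16 (z = 4² = 16)
L = 43 (L = 3 + (-1*9 - 1*(-49)) = 3 + (-9 + 49) = 3 + 40 = 43)
(L - 109/k(4, -1))*z = (43 - 109/((-40*(-1))))*16 = (43 - 109/40)*16 = (1611/40)*16 = 3222/5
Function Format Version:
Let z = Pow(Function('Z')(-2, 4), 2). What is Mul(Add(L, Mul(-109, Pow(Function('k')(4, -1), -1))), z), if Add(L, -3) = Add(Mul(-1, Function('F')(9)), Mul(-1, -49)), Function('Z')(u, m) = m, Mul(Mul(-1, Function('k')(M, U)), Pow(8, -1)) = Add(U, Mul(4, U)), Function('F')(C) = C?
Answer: Rational(3222, 5) ≈ 644.40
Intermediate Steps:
Function('k')(M, U) = Mul(-40, U) (Function('k')(M, U) = Mul(-8, Add(U, Mul(4, U))) = Mul(-8, Mul(5, U)) = Mul(-40, U))
z = 16 (z = Pow(4, 2) = 16)
L = 43 (L = Add(3, Add(Mul(-1, 9), Mul(-1, -49))) = Add(3, Add(-9, 49)) = Add(3, 40) = 43)
Mul(Add(L, Mul(-109, Pow(Function('k')(4, -1), -1))), z) = Mul(Add(43, Mul(-109, Pow(Mul(-40, -1), -1))), 16) = Mul(Add(43, Mul(-109, Pow(40, -1))), 16) = Mul(Add(43, Mul(-109, Rational(1, 40))), 16) = Mul(Add(43, Rational(-109, 40)), 16) = Mul(Rational(1611, 40), 16) = Rational(3222, 5)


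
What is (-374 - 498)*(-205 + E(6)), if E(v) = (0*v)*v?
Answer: 178760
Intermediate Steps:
E(v) = 0 (E(v) = 0*v = 0)
(-374 - 498)*(-205 + E(6)) = (-374 - 498)*(-205 + 0) = -872*(-205) = 178760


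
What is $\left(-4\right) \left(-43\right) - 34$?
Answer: $138$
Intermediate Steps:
$\left(-4\right) \left(-43\right) - 34 = 172 - 34 = 138$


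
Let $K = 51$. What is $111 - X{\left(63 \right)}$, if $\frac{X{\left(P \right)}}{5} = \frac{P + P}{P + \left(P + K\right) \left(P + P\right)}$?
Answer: $\frac{25409}{229} \approx 110.96$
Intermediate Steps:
$X{\left(P \right)} = \frac{10 P}{P + 2 P \left(51 + P\right)}$ ($X{\left(P \right)} = 5 \frac{P + P}{P + \left(P + 51\right) \left(P + P\right)} = 5 \frac{2 P}{P + \left(51 + P\right) 2 P} = 5 \frac{2 P}{P + 2 P \left(51 + P\right)} = \frac{10 P}{P + 2 P \left(51 + P\right)}$)
$111 - X{\left(63 \right)} = 111 - \frac{10}{103 + 2 \cdot 63} = 111 - \frac{10}{103 + 126} = 111 - \frac{10}{229} = \frac{25409}{229}$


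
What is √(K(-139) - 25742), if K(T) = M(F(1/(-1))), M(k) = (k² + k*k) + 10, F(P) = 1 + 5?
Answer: 2*I*√6415 ≈ 160.19*I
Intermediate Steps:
F(P) = 6
M(k) = 10 + 2*k² (M(k) = (k² + k²) + 10 = 2*k² + 10 = 10 + 2*k²)
K(T) = 82 (K(T) = 10 + 2*6² = 10 + 2*36 = 10 + 72 = 82)
√(K(-139) - 25742) = √(82 - 25742) = √(-25660) = 2*I*√6415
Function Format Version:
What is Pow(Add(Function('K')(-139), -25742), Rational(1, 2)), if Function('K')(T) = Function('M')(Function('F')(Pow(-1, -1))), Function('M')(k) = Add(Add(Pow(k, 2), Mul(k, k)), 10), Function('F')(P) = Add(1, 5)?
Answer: Mul(2, I, Pow(6415, Rational(1, 2))) ≈ Mul(160.19, I)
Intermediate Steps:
Function('F')(P) = 6
Function('M')(k) = Add(10, Mul(2, Pow(k, 2))) (Function('M')(k) = Add(Add(Pow(k, 2), Pow(k, 2)), 10) = Add(Mul(2, Pow(k, 2)), 10) = Add(10, Mul(2, Pow(k, 2))))
Function('K')(T) = 82 (Function('K')(T) = Add(10, Mul(2, Pow(6, 2))) = Add(10, Mul(2, 36)) = Add(10, 72) = 82)
Pow(Add(Function('K')(-139), -25742), Rational(1, 2)) = Pow(Add(82, -25742), Rational(1, 2)) = Pow(-25660, Rational(1, 2)) = Mul(2, I, Pow(6415, Rational(1, 2)))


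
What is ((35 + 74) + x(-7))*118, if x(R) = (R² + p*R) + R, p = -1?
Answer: 18644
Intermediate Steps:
x(R) = R² (x(R) = (R² - R) + R = R²)
((35 + 74) + x(-7))*118 = ((35 + 74) + (-7)²)*118 = (109 + 49)*118 = 158*118 = 18644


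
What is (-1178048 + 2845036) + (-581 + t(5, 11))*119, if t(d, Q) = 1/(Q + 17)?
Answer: 6391413/4 ≈ 1.5979e+6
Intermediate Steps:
t(d, Q) = 1/(17 + Q)
(-1178048 + 2845036) + (-581 + t(5, 11))*119 = (-1178048 + 2845036) + (-581 + 1/(17 + 11))*119 = 1666988 + (-581 + 1/28)*119 = 1666988 - 16267/28*119 = 1666988 - 276539/4 = 6391413/4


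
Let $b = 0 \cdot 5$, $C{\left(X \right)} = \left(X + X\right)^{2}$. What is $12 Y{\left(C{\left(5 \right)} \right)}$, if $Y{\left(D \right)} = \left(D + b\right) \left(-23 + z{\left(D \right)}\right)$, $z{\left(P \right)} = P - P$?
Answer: $-27600$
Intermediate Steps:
$C{\left(X \right)} = 4 X^{2}$ ($C{\left(X \right)} = \left(2 X\right)^{2} = 4 X^{2}$)
$z{\left(P \right)} = 0$
$b = 0$
$Y{\left(D \right)} = - 23 D$ ($Y{\left(D \right)} = \left(D + 0\right) \left(-23 + 0\right) = D \left(-23\right) = - 23 D$)
$12 Y{\left(C{\left(5 \right)} \right)} = 12 \left(- 23 \cdot 4 \cdot 5^{2}\right) = 12 \left(- 23 \cdot 4 \cdot 25\right) = 12 \left(\left(-23\right) 100\right) = 12 \left(-2300\right) = -27600$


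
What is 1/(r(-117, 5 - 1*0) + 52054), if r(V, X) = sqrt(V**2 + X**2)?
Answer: 26027/1354802601 - sqrt(13714)/2709605202 ≈ 1.9168e-5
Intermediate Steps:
1/(r(-117, 5 - 1*0) + 52054) = 1/(sqrt((-117)**2 + (5 - 1*0)**2) + 52054) = 1/(sqrt(13689 + (5 + 0)**2) + 52054) = 1/(sqrt(13689 + 5**2) + 52054) = 1/(sqrt(13689 + 25) + 52054) = 1/(sqrt(13714) + 52054) = 1/(52054 + sqrt(13714))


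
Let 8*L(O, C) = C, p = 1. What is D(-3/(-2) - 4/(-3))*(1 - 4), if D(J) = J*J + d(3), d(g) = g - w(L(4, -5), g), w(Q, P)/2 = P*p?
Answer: -181/12 ≈ -15.083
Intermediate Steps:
L(O, C) = C/8
w(Q, P) = 2*P (w(Q, P) = 2*(P*1) = 2*P)
d(g) = -g (d(g) = g - 2*g = -g)
D(J) = -3 + J² (D(J) = J*J - 1*3 = J² - 3 = -3 + J²)
D(-3/(-2) - 4/(-3))*(1 - 4) = (-3 + (-3/(-2) - 4/(-3))²)*(1 - 4) = (-3 + (-3*(-½) - 4*(-⅓))²)*(-3) = (-3 + (3/2 + 4/3)²)*(-3) = (-3 + (17/6)²)*(-3) = (-3 + 289/36)*(-3) = (181/36)*(-3) = -181/12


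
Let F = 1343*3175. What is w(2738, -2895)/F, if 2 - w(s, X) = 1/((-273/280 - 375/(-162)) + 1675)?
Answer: 3619814/7719791269175 ≈ 4.6890e-7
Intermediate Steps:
F = 4264025
w(s, X) = 3619814/1810447 (w(s, X) = 2 - 1/((-273/280 - 375/(-162)) + 1675) = 2 - 1/((-273*1/280 - 375*(-1/162)) + 1675) = 2 - 1/((-39/40 + 125/54) + 1675) = 2 - 1/(1447/1080 + 1675) = 2 - 1/1810447/1080 = 2 - 1*1080/1810447 = 2 - 1080/1810447 = 3619814/1810447)
w(2738, -2895)/F = (3619814/1810447)/4264025 = (3619814/1810447)*(1/4264025) = 3619814/7719791269175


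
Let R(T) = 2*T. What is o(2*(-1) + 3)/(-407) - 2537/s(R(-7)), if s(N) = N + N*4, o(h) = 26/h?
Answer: 1030739/28490 ≈ 36.179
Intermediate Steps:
s(N) = 5*N (s(N) = N + 4*N = 5*N)
o(2*(-1) + 3)/(-407) - 2537/s(R(-7)) = (26/(2*(-1) + 3))/(-407) - 2537/(5*(2*(-7))) = (26/(-2 + 3))*(-1/407) - 2537/(5*(-14)) = (26/1)*(-1/407) - 2537/(-70) = (26*1)*(-1/407) - 2537*(-1/70) = 26*(-1/407) + 2537/70 = -26/407 + 2537/70 = 1030739/28490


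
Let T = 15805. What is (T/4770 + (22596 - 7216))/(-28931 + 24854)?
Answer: -14675681/3889458 ≈ -3.7732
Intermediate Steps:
(T/4770 + (22596 - 7216))/(-28931 + 24854) = (15805/4770 + (22596 - 7216))/(-28931 + 24854) = (15805*(1/4770) + 15380)/(-4077) = (3161/954 + 15380)*(-1/4077) = (14675681/954)*(-1/4077) = -14675681/3889458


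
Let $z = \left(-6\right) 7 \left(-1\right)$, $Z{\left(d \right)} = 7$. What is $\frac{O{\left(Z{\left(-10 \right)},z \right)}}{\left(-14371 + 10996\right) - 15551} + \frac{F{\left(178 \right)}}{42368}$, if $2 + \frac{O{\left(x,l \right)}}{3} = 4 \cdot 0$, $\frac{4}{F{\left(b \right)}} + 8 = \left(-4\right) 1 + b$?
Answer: $\frac{5284279}{16638527936} \approx 0.00031759$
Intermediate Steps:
$z = 42$ ($z = \left(-42\right) \left(-1\right) = 42$)
$F{\left(b \right)} = \frac{4}{-12 + b}$ ($F{\left(b \right)} = \frac{4}{-8 + \left(\left(-4\right) 1 + b\right)} = \frac{4}{-8 + \left(-4 + b\right)} = \frac{4}{-12 + b}$)
$O{\left(x,l \right)} = -6$ ($O{\left(x,l \right)} = -6 + 3 \cdot 4 \cdot 0 = -6 + 3 \cdot 0 = -6 + 0 = -6$)
$\frac{O{\left(Z{\left(-10 \right)},z \right)}}{\left(-14371 + 10996\right) - 15551} + \frac{F{\left(178 \right)}}{42368} = - \frac{6}{\left(-14371 + 10996\right) - 15551} + \frac{4 \frac{1}{-12 + 178}}{42368} = - \frac{6}{-3375 - 15551} + \frac{4}{166} \cdot \frac{1}{42368} = - \frac{6}{-18926} + 4 \cdot \frac{1}{166} \cdot \frac{1}{42368} = \left(-6\right) \left(- \frac{1}{18926}\right) + \frac{2}{83} \cdot \frac{1}{42368} = \frac{3}{9463} + \frac{1}{1758272} = \frac{5284279}{16638527936}$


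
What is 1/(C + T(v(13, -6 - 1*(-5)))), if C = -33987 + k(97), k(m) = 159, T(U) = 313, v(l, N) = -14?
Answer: -1/33515 ≈ -2.9837e-5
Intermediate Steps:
C = -33828 (C = -33987 + 159 = -33828)
1/(C + T(v(13, -6 - 1*(-5)))) = 1/(-33828 + 313) = 1/(-33515) = -1/33515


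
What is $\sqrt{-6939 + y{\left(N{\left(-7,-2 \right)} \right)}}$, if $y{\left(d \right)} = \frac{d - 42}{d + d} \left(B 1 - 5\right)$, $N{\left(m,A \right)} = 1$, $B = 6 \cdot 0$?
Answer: $\frac{11 i \sqrt{226}}{2} \approx 82.683 i$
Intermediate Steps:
$B = 0$
$y{\left(d \right)} = - \frac{5 \left(-42 + d\right)}{2 d}$ ($y{\left(d \right)} = \frac{d - 42}{d + d} \left(0 \cdot 1 - 5\right) = \frac{-42 + d}{2 d} \left(0 - 5\right) = \left(-42 + d\right) \frac{1}{2 d} \left(-5\right) = \frac{-42 + d}{2 d} \left(-5\right) = - \frac{5 \left(-42 + d\right)}{2 d}$)
$\sqrt{-6939 + y{\left(N{\left(-7,-2 \right)} \right)}} = \sqrt{-6939 - \left(\frac{5}{2} - \frac{105}{1}\right)} = \sqrt{-6939 + \left(- \frac{5}{2} + 105 \cdot 1\right)} = \sqrt{-6939 + \left(- \frac{5}{2} + 105\right)} = \sqrt{-6939 + \frac{205}{2}} = \sqrt{- \frac{13673}{2}} = \frac{11 i \sqrt{226}}{2}$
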